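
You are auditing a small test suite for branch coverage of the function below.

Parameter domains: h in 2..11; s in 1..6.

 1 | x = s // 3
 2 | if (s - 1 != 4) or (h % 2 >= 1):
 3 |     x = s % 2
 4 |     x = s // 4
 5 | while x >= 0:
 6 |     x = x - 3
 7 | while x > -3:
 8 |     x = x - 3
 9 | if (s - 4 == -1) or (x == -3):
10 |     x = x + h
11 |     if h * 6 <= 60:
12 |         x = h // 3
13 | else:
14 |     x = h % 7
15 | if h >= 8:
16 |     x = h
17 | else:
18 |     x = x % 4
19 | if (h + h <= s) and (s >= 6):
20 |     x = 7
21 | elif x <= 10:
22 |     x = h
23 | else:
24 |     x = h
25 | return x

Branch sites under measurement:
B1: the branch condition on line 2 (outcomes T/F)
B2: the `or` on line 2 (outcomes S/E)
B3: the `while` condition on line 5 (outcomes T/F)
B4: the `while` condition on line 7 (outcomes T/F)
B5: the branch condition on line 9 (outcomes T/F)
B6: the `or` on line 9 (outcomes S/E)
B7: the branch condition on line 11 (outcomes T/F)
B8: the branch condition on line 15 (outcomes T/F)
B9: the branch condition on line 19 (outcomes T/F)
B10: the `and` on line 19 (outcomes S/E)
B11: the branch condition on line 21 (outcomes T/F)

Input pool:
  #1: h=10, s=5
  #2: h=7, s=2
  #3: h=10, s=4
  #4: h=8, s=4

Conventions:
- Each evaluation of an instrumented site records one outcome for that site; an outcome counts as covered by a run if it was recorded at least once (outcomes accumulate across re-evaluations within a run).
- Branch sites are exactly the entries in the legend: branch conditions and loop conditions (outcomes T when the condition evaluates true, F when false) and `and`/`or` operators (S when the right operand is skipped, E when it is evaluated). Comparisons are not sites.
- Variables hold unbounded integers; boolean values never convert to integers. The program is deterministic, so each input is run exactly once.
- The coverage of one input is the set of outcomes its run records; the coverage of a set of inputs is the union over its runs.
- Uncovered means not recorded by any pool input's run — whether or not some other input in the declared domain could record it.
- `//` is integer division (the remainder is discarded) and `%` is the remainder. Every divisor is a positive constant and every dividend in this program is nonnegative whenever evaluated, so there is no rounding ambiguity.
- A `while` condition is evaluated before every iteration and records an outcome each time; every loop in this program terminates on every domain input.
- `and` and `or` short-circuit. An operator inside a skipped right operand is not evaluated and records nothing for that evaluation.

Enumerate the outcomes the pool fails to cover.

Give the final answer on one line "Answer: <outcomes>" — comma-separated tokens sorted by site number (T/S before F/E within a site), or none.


input #1, h=10, s=5: events B2->E, B1->F, B3->T, B3->F, B4->T, B4->F, B6->E, B5->F, B8->T, B10->S, B9->F, B11->T; outcomes B1=F, B2=E, B3=T, B3=F, B4=T, B4=F, B5=F, B6=E, B8=T, B9=F, B10=S, B11=T
input #2, h=7, s=2: events B2->S, B1->T, B3->T, B3->F, B4->F, B6->E, B5->T, B7->T, B8->F, B10->S, B9->F, B11->T; outcomes B1=T, B2=S, B3=T, B3=F, B4=F, B5=T, B6=E, B7=T, B8=F, B9=F, B10=S, B11=T
input #3, h=10, s=4: events B2->S, B1->T, B3->T, B3->F, B4->T, B4->F, B6->E, B5->F, B8->T, B10->S, B9->F, B11->T; outcomes B1=T, B2=S, B3=T, B3=F, B4=T, B4=F, B5=F, B6=E, B8=T, B9=F, B10=S, B11=T
input #4, h=8, s=4: events B2->S, B1->T, B3->T, B3->F, B4->T, B4->F, B6->E, B5->F, B8->T, B10->S, B9->F, B11->T; outcomes B1=T, B2=S, B3=T, B3=F, B4=T, B4=F, B5=F, B6=E, B8=T, B9=F, B10=S, B11=T
union over the pool: B1=T, B1=F, B2=S, B2=E, B3=T, B3=F, B4=T, B4=F, B5=T, B5=F, B6=E, B7=T, B8=T, B8=F, B9=F, B10=S, B11=T
uncovered (5 of 22): B6=S, B7=F, B9=T, B10=E, B11=F
Answer: B6=S, B7=F, B9=T, B10=E, B11=F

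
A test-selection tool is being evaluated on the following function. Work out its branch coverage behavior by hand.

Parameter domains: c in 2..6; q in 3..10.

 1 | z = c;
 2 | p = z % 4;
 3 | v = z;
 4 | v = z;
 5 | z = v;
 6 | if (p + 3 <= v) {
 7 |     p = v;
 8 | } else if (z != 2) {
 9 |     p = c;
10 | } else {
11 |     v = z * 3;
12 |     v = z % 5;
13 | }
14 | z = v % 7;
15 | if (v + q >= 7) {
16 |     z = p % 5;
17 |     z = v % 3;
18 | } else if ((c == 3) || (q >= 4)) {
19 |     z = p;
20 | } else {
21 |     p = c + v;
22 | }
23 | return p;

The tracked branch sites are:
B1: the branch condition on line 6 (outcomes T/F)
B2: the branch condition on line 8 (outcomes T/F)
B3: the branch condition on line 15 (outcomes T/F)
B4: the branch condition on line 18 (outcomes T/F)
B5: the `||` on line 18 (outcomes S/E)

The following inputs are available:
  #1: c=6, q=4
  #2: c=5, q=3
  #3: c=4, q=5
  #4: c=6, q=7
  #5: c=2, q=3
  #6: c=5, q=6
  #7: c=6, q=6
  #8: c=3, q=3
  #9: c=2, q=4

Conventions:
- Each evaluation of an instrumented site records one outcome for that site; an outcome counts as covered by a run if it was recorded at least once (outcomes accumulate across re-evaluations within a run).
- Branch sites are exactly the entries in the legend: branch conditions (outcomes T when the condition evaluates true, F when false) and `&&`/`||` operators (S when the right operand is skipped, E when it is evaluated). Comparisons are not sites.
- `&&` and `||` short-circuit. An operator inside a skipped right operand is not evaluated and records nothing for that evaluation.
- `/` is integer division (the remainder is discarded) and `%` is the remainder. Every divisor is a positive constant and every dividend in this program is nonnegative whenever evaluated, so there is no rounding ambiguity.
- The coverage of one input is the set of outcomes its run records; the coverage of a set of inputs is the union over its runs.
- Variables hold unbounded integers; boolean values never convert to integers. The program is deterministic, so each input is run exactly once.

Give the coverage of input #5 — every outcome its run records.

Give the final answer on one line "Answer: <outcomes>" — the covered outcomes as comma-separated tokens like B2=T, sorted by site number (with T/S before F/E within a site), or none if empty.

Event log for input #5 (c=2, q=3):
  B1->F, B2->F, B3->F, B5->E, B4->F
collecting distinct outcomes: B1=F, B2=F, B3=F, B4=F, B5=E

Answer: B1=F, B2=F, B3=F, B4=F, B5=E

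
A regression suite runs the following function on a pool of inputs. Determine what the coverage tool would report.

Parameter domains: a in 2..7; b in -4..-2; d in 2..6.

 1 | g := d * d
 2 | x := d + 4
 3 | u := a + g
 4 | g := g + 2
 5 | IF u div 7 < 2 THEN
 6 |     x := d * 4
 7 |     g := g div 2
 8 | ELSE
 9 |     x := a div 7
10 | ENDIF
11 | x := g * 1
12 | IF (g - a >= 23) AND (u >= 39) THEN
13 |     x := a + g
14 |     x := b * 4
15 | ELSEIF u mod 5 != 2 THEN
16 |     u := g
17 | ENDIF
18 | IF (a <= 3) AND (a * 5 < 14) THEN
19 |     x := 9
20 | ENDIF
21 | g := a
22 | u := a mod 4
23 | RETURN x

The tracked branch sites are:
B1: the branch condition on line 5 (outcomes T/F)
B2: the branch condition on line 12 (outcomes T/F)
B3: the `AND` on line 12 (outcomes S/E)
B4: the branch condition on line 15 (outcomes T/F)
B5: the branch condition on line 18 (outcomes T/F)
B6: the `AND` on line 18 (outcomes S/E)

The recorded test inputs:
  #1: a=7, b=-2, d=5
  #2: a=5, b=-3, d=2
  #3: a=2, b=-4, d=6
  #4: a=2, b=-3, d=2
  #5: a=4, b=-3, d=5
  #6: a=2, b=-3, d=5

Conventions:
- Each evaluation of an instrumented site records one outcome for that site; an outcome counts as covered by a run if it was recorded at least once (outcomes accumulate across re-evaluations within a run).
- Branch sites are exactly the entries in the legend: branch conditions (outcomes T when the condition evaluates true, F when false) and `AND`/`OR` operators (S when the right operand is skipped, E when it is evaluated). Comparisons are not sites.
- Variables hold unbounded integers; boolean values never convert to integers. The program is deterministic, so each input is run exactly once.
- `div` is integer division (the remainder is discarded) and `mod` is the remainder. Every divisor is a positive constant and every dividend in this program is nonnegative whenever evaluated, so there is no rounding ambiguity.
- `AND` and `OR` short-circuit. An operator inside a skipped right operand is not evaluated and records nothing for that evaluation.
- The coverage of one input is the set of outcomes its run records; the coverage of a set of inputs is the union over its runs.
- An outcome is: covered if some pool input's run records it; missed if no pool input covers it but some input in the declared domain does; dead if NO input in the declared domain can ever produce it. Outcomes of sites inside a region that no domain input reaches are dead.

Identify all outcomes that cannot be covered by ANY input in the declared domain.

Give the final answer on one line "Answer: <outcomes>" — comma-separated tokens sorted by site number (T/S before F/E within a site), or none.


checking every outcome against all 90 domain inputs:
  reachable outcomes have witnesses, e.g. B1=T (e.g. a=2, b=-4, d=2), B1=F (e.g. a=2, b=-4, d=4), B2=T (e.g. a=3, b=-4, d=6), B2=F (e.g. a=2, b=-4, d=2)
Answer: none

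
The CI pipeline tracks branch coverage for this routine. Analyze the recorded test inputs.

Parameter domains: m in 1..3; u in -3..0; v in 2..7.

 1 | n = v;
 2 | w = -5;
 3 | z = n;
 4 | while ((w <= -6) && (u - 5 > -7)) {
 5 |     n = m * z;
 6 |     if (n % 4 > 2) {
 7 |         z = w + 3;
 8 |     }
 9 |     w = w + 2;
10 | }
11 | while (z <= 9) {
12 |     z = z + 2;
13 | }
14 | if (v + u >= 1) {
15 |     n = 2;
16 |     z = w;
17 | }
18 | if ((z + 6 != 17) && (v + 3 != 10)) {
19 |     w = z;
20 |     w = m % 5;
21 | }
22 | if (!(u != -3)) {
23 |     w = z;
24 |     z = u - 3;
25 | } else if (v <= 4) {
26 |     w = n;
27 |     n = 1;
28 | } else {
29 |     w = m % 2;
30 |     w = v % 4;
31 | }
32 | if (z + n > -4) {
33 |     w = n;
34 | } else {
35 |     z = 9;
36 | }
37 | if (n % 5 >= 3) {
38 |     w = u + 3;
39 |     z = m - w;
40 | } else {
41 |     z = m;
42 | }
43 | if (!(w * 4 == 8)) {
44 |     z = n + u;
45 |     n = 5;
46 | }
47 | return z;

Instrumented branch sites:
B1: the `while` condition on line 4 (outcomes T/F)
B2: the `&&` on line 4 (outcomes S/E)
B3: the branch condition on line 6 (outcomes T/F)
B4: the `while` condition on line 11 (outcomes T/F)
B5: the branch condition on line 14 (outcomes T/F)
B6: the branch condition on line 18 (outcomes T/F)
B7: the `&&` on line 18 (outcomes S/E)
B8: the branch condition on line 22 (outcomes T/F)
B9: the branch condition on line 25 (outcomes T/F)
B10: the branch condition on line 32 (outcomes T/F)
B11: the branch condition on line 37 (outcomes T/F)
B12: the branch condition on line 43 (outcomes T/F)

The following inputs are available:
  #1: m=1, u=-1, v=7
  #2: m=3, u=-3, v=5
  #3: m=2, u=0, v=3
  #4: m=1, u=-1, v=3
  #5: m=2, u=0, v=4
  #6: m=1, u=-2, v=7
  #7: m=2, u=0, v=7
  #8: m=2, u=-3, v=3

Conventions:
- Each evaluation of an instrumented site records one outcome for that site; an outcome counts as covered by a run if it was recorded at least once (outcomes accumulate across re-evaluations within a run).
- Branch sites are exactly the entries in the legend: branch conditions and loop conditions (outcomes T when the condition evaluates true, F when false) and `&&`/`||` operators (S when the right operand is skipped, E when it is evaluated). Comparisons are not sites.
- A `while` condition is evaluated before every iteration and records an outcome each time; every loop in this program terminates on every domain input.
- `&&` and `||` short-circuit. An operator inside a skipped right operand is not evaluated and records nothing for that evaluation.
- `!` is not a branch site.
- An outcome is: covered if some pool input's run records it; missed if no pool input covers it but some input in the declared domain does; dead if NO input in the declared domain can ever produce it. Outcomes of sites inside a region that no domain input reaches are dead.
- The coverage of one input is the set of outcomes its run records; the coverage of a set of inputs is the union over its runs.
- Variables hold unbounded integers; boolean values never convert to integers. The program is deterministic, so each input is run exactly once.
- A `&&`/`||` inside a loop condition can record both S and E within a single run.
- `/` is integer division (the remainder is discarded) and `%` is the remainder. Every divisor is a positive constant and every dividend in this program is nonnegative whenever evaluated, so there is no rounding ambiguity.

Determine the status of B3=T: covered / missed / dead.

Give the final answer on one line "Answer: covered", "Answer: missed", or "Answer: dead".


no pool input records B3=T
checking all 72 inputs in the declared domain: B3=T is never recorded -> dead
Answer: dead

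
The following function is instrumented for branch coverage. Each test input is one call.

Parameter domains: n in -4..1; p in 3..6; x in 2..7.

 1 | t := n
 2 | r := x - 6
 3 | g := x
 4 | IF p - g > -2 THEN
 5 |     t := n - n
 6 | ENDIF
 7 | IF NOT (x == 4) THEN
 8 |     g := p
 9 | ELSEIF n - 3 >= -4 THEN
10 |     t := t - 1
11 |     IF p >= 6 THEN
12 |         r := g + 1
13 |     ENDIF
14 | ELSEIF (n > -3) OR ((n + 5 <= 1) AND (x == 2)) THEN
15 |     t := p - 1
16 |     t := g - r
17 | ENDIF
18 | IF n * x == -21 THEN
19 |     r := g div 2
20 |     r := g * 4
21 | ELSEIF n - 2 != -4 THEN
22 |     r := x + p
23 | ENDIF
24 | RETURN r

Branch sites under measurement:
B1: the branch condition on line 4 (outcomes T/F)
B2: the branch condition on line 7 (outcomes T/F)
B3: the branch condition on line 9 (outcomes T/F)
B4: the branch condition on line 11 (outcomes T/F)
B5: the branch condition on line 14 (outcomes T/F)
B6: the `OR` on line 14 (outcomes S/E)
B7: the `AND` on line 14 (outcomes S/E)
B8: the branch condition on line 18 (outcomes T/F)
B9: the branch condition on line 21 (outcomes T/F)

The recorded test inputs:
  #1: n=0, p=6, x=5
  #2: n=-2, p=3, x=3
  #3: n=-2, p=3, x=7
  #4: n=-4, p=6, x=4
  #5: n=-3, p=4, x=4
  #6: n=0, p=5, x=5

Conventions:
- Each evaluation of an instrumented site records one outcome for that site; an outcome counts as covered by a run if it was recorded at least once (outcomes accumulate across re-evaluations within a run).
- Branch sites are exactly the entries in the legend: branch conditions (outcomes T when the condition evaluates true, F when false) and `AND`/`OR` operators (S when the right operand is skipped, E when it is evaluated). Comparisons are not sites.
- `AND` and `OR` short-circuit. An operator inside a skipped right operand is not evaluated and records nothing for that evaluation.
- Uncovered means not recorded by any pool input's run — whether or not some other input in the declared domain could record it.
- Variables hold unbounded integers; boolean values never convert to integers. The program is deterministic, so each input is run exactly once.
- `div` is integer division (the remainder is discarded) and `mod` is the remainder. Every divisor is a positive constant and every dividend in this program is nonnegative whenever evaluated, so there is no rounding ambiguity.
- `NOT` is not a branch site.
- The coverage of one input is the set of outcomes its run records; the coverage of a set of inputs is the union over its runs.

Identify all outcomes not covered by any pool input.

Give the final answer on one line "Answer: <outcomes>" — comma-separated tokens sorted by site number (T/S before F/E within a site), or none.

run #1 (n=0, p=6, x=5) runs B1->T, B2->T, B8->F, B9->T; records B1=T, B2=T, B8=F, B9=T
run #2 (n=-2, p=3, x=3) runs B1->T, B2->T, B8->F, B9->F; records B1=T, B2=T, B8=F, B9=F
run #3 (n=-2, p=3, x=7) runs B1->F, B2->T, B8->F, B9->F; records B1=F, B2=T, B8=F, B9=F
run #4 (n=-4, p=6, x=4) runs B1->T, B2->F, B3->F, B6->E, B7->E, B5->F, B8->F, B9->T; records B1=T, B2=F, B3=F, B5=F, B6=E, B7=E, B8=F, B9=T
run #5 (n=-3, p=4, x=4) runs B1->T, B2->F, B3->F, B6->E, B7->S, B5->F, B8->F, B9->T; records B1=T, B2=F, B3=F, B5=F, B6=E, B7=S, B8=F, B9=T
run #6 (n=0, p=5, x=5) runs B1->T, B2->T, B8->F, B9->T; records B1=T, B2=T, B8=F, B9=T
union over the pool: B1=T, B1=F, B2=T, B2=F, B3=F, B5=F, B6=E, B7=S, B7=E, B8=F, B9=T, B9=F
uncovered (6 of 18): B3=T, B4=T, B4=F, B5=T, B6=S, B8=T

Answer: B3=T, B4=T, B4=F, B5=T, B6=S, B8=T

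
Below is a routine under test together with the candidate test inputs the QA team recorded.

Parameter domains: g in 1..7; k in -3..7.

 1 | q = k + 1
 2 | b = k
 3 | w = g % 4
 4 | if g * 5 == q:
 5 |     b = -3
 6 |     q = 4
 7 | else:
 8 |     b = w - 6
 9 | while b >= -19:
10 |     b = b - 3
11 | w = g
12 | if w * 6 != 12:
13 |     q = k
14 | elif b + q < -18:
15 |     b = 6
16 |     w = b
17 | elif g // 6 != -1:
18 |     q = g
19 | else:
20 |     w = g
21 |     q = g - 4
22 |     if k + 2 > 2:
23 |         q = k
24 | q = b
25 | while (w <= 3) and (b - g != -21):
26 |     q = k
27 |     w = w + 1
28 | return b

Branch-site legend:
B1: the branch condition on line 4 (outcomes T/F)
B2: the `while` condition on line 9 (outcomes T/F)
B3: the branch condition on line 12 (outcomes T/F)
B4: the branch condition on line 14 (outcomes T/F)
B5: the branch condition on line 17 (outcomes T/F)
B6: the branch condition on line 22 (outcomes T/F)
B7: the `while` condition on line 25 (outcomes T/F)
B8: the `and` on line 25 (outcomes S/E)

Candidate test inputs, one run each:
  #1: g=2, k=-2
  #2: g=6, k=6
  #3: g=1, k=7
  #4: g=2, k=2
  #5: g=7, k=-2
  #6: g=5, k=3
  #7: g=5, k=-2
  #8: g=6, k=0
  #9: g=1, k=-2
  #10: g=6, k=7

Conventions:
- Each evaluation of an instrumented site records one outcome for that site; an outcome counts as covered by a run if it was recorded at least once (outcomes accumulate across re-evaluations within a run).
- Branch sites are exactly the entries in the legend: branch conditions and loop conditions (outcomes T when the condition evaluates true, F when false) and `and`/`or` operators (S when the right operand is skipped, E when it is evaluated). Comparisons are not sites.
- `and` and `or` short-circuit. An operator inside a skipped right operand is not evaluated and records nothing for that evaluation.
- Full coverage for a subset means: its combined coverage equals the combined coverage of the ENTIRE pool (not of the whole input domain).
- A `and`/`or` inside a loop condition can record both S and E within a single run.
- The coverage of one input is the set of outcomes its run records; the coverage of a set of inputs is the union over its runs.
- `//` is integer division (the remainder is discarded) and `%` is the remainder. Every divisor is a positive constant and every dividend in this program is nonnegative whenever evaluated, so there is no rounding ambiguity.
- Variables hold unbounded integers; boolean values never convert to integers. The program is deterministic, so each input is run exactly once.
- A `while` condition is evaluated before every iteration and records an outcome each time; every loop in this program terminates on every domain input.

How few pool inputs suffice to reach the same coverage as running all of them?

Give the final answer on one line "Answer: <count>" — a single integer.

input #1, g=2, k=-2: outcomes B1=F, B2=T, B2=F, B3=F, B4=T, B7=F, B8=S
input #2, g=6, k=6: outcomes B1=F, B2=T, B2=F, B3=T, B7=F, B8=S
input #3, g=1, k=7: outcomes B1=F, B2=T, B2=F, B3=T, B7=F, B8=E
input #4, g=2, k=2: outcomes B1=F, B2=T, B2=F, B3=F, B4=T, B7=F, B8=S
input #5, g=7, k=-2: outcomes B1=F, B2=T, B2=F, B3=T, B7=F, B8=S
input #6, g=5, k=3: outcomes B1=F, B2=T, B2=F, B3=T, B7=F, B8=S
input #7, g=5, k=-2: outcomes B1=F, B2=T, B2=F, B3=T, B7=F, B8=S
input #8, g=6, k=0: outcomes B1=F, B2=T, B2=F, B3=T, B7=F, B8=S
input #9, g=1, k=-2: outcomes B1=F, B2=T, B2=F, B3=T, B7=F, B8=E
input #10, g=6, k=7: outcomes B1=F, B2=T, B2=F, B3=T, B7=F, B8=S
union over all inputs: B1=F, B2=T, B2=F, B3=T, B3=F, B4=T, B7=F, B8=S, B8=E (9 outcomes)
no size-1 subset reaches all 9 outcomes (best union: 7/9)
inputs {1, 3} (size 2) cover everything; no size-2 subset with a lexicographically smaller index list covers all 9

Answer: 2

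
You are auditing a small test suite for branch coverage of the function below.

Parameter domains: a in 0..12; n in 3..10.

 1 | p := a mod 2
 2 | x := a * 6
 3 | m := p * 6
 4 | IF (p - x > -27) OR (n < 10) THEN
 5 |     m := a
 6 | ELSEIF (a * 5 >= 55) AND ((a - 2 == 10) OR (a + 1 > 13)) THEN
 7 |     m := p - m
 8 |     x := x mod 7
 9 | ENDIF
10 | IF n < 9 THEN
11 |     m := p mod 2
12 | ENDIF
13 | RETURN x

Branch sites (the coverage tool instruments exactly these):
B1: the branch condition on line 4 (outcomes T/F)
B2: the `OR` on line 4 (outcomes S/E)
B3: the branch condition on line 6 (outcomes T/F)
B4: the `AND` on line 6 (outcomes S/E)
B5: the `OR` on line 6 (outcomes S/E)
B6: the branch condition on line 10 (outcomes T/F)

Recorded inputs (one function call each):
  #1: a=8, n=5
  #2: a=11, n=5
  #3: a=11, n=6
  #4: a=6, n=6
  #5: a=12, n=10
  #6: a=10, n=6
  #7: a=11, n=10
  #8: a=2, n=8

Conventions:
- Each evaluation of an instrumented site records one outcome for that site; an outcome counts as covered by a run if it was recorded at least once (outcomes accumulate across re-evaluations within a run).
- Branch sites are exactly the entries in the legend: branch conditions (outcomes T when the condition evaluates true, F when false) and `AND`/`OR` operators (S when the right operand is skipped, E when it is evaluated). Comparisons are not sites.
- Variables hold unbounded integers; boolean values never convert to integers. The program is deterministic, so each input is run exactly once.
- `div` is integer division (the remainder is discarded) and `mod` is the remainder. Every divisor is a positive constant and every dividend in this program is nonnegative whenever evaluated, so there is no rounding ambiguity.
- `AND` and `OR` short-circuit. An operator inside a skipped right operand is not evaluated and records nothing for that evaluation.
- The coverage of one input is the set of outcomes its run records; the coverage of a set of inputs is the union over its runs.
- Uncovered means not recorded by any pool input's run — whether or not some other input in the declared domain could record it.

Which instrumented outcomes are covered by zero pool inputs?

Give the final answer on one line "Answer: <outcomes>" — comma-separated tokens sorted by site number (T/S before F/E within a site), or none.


test 1 (a=8, n=5) fires B2->E, B1->T, B6->T; hits B1=T, B2=E, B6=T
test 2 (a=11, n=5) fires B2->E, B1->T, B6->T; hits B1=T, B2=E, B6=T
test 3 (a=11, n=6) fires B2->E, B1->T, B6->T; hits B1=T, B2=E, B6=T
test 4 (a=6, n=6) fires B2->E, B1->T, B6->T; hits B1=T, B2=E, B6=T
test 5 (a=12, n=10) fires B2->E, B1->F, B4->E, B5->S, B3->T, B6->F; hits B1=F, B2=E, B3=T, B4=E, B5=S, B6=F
test 6 (a=10, n=6) fires B2->E, B1->T, B6->T; hits B1=T, B2=E, B6=T
test 7 (a=11, n=10) fires B2->E, B1->F, B4->E, B5->E, B3->F, B6->F; hits B1=F, B2=E, B3=F, B4=E, B5=E, B6=F
test 8 (a=2, n=8) fires B2->S, B1->T, B6->T; hits B1=T, B2=S, B6=T
union over the pool: B1=T, B1=F, B2=S, B2=E, B3=T, B3=F, B4=E, B5=S, B5=E, B6=T, B6=F
uncovered (1 of 12): B4=S
Answer: B4=S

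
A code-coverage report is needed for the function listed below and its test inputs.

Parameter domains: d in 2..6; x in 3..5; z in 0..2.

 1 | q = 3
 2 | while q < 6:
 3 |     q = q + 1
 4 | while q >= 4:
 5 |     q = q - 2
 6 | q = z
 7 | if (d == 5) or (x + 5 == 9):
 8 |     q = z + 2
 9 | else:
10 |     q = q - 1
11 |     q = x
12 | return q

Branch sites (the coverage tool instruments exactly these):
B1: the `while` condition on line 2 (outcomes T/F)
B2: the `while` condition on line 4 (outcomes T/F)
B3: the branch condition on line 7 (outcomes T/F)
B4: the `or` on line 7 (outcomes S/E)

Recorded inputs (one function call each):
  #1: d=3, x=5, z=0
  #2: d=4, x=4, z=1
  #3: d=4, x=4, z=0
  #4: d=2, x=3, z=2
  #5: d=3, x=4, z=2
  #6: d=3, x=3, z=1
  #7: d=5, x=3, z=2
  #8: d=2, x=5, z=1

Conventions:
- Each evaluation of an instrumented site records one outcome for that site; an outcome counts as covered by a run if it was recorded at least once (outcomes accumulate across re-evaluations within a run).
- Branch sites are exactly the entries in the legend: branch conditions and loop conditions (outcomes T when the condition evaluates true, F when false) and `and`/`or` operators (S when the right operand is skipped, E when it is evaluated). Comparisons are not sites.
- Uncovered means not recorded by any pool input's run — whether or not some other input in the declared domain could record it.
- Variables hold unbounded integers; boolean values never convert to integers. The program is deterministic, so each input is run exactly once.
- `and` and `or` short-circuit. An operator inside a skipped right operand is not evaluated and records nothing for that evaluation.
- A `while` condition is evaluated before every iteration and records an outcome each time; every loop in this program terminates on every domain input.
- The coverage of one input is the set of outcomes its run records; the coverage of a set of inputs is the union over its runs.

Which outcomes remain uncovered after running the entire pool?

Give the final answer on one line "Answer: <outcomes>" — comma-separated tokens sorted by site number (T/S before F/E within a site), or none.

input #1 (d=3, x=5, z=0): covers B1=T, B1=F, B2=T, B2=F, B3=F, B4=E
input #2 (d=4, x=4, z=1): covers B1=T, B1=F, B2=T, B2=F, B3=T, B4=E
input #3 (d=4, x=4, z=0): covers B1=T, B1=F, B2=T, B2=F, B3=T, B4=E
input #4 (d=2, x=3, z=2): covers B1=T, B1=F, B2=T, B2=F, B3=F, B4=E
input #5 (d=3, x=4, z=2): covers B1=T, B1=F, B2=T, B2=F, B3=T, B4=E
input #6 (d=3, x=3, z=1): covers B1=T, B1=F, B2=T, B2=F, B3=F, B4=E
input #7 (d=5, x=3, z=2): covers B1=T, B1=F, B2=T, B2=F, B3=T, B4=S
input #8 (d=2, x=5, z=1): covers B1=T, B1=F, B2=T, B2=F, B3=F, B4=E
union over the pool: B1=T, B1=F, B2=T, B2=F, B3=T, B3=F, B4=S, B4=E
uncovered (0 of 8): none

Answer: none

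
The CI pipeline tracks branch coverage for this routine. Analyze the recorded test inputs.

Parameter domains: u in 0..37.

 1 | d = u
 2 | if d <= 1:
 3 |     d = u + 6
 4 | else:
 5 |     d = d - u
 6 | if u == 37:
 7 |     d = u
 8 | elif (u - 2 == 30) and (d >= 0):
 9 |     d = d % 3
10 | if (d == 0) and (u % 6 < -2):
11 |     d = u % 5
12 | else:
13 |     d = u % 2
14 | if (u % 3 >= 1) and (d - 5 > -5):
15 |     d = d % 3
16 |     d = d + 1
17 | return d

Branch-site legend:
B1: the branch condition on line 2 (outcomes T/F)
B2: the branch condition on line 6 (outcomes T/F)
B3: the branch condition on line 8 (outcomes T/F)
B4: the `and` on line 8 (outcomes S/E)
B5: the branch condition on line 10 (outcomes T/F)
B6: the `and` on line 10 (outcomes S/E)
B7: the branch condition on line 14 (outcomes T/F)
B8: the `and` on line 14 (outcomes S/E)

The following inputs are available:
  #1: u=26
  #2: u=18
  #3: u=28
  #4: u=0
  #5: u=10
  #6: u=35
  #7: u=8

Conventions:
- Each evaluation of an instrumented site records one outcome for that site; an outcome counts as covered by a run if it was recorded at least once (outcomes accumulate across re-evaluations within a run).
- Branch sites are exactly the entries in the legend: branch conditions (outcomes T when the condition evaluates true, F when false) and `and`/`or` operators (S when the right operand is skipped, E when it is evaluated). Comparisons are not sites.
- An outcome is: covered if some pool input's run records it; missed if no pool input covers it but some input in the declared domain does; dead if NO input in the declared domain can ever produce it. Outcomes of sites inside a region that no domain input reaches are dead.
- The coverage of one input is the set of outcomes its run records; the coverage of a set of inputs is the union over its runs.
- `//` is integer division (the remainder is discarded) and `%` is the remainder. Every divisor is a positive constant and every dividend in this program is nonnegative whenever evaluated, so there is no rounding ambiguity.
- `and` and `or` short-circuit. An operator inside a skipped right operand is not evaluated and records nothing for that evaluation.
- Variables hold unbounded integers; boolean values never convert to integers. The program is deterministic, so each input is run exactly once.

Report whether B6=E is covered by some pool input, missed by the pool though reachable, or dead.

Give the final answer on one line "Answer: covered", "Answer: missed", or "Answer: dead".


B6=E is recorded by pool input(s) 1, 2, 3, 5, 6, 7 -> covered
Answer: covered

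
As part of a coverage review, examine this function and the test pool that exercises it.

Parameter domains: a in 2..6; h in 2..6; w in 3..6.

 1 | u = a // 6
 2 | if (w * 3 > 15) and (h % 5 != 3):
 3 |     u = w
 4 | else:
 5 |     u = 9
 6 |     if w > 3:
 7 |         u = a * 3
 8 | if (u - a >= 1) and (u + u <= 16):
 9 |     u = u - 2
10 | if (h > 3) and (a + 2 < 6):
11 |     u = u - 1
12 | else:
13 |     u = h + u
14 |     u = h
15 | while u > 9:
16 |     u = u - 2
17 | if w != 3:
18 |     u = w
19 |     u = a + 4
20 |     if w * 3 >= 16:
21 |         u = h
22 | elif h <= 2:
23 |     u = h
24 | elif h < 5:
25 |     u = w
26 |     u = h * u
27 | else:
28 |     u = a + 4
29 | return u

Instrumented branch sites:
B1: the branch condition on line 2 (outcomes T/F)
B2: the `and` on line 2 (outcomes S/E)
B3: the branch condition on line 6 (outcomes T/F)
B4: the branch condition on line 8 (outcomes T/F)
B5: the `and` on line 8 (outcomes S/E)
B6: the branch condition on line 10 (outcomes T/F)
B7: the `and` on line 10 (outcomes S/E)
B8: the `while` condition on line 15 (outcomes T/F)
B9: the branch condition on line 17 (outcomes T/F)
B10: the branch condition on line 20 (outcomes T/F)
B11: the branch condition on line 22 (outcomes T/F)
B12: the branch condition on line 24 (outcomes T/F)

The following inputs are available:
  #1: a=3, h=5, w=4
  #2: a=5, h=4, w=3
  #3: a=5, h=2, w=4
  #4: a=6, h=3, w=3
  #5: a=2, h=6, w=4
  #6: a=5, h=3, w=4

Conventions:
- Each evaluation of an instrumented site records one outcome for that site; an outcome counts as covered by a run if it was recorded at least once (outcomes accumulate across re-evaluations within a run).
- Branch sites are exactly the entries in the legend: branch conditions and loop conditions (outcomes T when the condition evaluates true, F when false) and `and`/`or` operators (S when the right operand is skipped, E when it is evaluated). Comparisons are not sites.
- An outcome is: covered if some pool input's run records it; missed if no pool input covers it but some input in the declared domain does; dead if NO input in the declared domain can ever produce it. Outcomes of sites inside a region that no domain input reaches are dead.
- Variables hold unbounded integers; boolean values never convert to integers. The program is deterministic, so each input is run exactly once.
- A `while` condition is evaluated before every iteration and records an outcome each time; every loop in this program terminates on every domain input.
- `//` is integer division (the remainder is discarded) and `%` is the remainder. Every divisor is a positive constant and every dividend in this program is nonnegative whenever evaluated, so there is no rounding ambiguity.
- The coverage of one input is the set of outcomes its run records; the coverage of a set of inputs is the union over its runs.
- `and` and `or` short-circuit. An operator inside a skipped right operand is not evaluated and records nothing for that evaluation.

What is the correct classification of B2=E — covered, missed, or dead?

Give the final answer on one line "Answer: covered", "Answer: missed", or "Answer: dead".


no pool input records B2=E
but domain input (a=2, h=2, w=6) does record it -> reachable, so missed
Answer: missed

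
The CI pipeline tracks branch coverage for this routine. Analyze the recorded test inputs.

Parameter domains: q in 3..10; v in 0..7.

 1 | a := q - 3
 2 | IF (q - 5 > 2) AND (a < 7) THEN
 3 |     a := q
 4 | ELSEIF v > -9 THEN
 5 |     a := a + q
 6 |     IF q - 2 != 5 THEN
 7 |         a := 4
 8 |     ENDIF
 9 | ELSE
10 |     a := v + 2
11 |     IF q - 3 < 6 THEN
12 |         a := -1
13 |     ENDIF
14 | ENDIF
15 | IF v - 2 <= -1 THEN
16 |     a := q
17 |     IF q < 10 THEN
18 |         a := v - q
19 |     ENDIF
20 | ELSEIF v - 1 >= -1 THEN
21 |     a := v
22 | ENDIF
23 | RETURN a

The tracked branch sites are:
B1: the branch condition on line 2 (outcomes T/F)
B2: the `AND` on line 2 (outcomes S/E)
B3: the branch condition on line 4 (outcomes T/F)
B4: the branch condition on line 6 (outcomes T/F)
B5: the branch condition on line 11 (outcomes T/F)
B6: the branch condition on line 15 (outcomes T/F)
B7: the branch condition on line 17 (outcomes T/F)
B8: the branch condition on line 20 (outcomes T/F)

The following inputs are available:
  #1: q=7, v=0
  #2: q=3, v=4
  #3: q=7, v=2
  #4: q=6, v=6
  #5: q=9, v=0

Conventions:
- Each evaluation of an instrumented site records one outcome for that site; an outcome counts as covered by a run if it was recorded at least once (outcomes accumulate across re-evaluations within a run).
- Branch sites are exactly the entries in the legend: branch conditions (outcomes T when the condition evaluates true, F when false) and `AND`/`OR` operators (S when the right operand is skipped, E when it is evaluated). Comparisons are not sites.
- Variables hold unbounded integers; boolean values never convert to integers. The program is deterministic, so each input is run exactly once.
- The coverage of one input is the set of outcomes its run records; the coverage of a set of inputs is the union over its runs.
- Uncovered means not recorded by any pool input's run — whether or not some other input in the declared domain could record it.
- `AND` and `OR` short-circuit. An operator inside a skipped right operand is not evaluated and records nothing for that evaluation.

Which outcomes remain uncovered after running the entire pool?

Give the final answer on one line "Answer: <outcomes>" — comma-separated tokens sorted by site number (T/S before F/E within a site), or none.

test 1 (q=7, v=0) fires B2->S, B1->F, B3->T, B4->F, B6->T, B7->T; hits B1=F, B2=S, B3=T, B4=F, B6=T, B7=T
test 2 (q=3, v=4) fires B2->S, B1->F, B3->T, B4->T, B6->F, B8->T; hits B1=F, B2=S, B3=T, B4=T, B6=F, B8=T
test 3 (q=7, v=2) fires B2->S, B1->F, B3->T, B4->F, B6->F, B8->T; hits B1=F, B2=S, B3=T, B4=F, B6=F, B8=T
test 4 (q=6, v=6) fires B2->S, B1->F, B3->T, B4->T, B6->F, B8->T; hits B1=F, B2=S, B3=T, B4=T, B6=F, B8=T
test 5 (q=9, v=0) fires B2->E, B1->T, B6->T, B7->T; hits B1=T, B2=E, B6=T, B7=T
union over the pool: B1=T, B1=F, B2=S, B2=E, B3=T, B4=T, B4=F, B6=T, B6=F, B7=T, B8=T
uncovered (5 of 16): B3=F, B5=T, B5=F, B7=F, B8=F

Answer: B3=F, B5=T, B5=F, B7=F, B8=F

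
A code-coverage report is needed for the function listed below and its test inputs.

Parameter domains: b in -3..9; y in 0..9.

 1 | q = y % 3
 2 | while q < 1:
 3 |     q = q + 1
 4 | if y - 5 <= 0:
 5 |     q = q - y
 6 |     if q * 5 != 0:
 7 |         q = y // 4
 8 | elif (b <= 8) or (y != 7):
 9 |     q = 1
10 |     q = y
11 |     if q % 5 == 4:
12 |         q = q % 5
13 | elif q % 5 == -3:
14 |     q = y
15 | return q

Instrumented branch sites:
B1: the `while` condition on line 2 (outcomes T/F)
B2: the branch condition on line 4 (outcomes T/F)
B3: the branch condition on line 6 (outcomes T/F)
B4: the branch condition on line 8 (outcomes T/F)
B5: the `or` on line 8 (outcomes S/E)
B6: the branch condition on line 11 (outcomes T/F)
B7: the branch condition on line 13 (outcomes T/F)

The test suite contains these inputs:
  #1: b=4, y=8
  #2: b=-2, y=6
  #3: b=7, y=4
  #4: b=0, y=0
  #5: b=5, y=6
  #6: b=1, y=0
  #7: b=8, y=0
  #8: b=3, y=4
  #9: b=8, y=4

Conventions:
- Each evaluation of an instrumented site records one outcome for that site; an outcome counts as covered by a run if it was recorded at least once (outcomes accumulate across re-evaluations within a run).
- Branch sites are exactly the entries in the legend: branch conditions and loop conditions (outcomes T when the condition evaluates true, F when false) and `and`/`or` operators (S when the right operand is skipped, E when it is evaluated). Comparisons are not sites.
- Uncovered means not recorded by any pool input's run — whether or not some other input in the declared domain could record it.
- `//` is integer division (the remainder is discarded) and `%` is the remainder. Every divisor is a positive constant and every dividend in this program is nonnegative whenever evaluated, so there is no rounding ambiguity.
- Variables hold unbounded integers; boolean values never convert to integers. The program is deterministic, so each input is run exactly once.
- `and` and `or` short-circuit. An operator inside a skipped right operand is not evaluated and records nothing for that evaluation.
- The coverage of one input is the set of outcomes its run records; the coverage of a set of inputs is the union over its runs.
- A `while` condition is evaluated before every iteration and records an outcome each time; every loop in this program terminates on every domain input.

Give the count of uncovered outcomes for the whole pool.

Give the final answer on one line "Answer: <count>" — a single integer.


#1 (b=4, y=8) -> B1->F, B2->F, B5->S, B4->T, B6->F; covered: B1=F, B2=F, B4=T, B5=S, B6=F
#2 (b=-2, y=6) -> B1->T, B1->F, B2->F, B5->S, B4->T, B6->F; covered: B1=T, B1=F, B2=F, B4=T, B5=S, B6=F
#3 (b=7, y=4) -> B1->F, B2->T, B3->T; covered: B1=F, B2=T, B3=T
#4 (b=0, y=0) -> B1->T, B1->F, B2->T, B3->T; covered: B1=T, B1=F, B2=T, B3=T
#5 (b=5, y=6) -> B1->T, B1->F, B2->F, B5->S, B4->T, B6->F; covered: B1=T, B1=F, B2=F, B4=T, B5=S, B6=F
#6 (b=1, y=0) -> B1->T, B1->F, B2->T, B3->T; covered: B1=T, B1=F, B2=T, B3=T
#7 (b=8, y=0) -> B1->T, B1->F, B2->T, B3->T; covered: B1=T, B1=F, B2=T, B3=T
#8 (b=3, y=4) -> B1->F, B2->T, B3->T; covered: B1=F, B2=T, B3=T
#9 (b=8, y=4) -> B1->F, B2->T, B3->T; covered: B1=F, B2=T, B3=T
union over the pool: B1=T, B1=F, B2=T, B2=F, B3=T, B4=T, B5=S, B6=F
uncovered (6 of 14): B3=F, B4=F, B5=E, B6=T, B7=T, B7=F
Answer: 6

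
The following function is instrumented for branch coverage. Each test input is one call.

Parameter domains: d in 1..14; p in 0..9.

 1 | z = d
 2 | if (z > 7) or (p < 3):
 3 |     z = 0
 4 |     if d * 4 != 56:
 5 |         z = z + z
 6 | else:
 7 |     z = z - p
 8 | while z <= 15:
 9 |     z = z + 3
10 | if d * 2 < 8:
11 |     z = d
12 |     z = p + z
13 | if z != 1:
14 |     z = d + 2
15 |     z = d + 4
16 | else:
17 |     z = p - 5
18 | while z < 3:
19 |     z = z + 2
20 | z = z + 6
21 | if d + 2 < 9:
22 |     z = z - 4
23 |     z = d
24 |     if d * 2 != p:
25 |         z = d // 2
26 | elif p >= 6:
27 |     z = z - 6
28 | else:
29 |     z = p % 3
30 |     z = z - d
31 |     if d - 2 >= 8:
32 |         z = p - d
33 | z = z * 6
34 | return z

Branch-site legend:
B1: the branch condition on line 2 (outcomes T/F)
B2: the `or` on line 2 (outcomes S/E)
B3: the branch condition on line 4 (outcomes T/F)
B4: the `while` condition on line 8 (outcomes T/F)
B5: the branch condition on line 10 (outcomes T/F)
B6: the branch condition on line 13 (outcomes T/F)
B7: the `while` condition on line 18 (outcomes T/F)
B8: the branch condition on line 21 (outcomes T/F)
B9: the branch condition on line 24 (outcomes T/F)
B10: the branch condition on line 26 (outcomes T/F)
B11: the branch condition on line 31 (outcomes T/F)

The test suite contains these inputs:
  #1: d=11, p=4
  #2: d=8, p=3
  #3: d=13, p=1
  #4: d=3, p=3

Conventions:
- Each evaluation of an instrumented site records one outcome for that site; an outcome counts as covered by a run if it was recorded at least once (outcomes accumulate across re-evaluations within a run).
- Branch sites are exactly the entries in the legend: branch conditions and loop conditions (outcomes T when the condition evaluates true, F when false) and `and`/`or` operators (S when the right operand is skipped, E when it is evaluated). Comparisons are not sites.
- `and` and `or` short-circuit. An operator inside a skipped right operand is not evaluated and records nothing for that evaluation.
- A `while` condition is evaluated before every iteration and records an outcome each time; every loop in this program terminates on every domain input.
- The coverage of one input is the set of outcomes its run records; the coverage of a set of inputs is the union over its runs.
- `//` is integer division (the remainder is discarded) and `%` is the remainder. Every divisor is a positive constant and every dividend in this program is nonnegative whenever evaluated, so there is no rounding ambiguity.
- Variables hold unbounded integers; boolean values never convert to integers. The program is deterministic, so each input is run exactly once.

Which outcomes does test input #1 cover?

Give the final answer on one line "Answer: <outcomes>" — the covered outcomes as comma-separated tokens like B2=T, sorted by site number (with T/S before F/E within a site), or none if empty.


Tracing the run of input #1 (d=11, p=4):
  B2->S, B1->T, B3->T, B4->T, B4->T, B4->T, B4->T, B4->T, B4->T, B4->F
  B5->F, B6->T, B7->F, B8->F, B10->F, B11->T
collecting distinct outcomes: B1=T, B2=S, B3=T, B4=T, B4=F, B5=F, B6=T, B7=F, B8=F, B10=F, B11=T
Answer: B1=T, B2=S, B3=T, B4=T, B4=F, B5=F, B6=T, B7=F, B8=F, B10=F, B11=T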